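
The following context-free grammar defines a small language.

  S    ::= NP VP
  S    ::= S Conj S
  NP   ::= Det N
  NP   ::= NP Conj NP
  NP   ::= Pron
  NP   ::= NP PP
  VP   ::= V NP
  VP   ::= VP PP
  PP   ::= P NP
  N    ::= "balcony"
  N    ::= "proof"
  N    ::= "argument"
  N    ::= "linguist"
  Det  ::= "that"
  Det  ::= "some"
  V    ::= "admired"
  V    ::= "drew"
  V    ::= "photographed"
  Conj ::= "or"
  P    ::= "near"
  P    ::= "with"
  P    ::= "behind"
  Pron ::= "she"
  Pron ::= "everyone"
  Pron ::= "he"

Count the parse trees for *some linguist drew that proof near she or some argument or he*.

Two of the 7 distinct bracketings:
[S [NP [Det some] [N linguist]] [VP [V drew] [NP [NP [NP [Det that] [N proof]] [PP [P near] [NP [Pron she]]]] [Conj or] [NP [NP [Det some] [N argument]] [Conj or] [NP [Pron he]]]]]]
[S [NP [Det some] [N linguist]] [VP [V drew] [NP [NP [NP [NP [Det that] [N proof]] [PP [P near] [NP [Pron she]]]] [Conj or] [NP [Det some] [N argument]]] [Conj or] [NP [Pron he]]]]]
The trees differ in how a recursive rule is bracketed over the same span.

7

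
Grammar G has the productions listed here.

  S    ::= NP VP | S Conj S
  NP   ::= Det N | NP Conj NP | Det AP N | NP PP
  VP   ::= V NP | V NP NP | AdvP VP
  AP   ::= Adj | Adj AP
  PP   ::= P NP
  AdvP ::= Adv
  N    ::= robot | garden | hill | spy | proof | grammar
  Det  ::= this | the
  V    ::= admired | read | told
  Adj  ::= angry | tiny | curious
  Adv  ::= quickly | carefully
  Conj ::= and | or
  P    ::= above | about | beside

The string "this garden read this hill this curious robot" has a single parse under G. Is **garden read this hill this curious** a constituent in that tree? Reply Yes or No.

No

[S [NP [Det this] [N garden]] [VP [V read] [NP [Det this] [N hill]] [NP [Det this] [AP [Adj curious]] [N robot]]]]
The smallest constituent containing 'garden read this hill this curious' is the S spanning 'this garden read this hill this curious robot'; no single node in the tree dominates exactly the given words.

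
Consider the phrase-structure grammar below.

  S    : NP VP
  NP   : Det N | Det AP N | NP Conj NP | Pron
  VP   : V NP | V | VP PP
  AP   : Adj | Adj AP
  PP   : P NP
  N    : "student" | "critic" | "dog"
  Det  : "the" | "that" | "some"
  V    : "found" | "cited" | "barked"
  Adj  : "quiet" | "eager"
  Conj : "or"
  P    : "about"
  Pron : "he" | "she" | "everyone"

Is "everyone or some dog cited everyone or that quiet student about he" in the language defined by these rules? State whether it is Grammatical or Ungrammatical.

[S [NP [NP [Pron everyone]] [Conj or] [NP [Det some] [N dog]]] [VP [VP [V cited] [NP [NP [Pron everyone]] [Conj or] [NP [Det that] [AP [Adj quiet]] [N student]]]] [PP [P about] [NP [Pron he]]]]]
Every word is introduced by a lexical rule and the phrasal rules combine the resulting categories into a single S.

Grammatical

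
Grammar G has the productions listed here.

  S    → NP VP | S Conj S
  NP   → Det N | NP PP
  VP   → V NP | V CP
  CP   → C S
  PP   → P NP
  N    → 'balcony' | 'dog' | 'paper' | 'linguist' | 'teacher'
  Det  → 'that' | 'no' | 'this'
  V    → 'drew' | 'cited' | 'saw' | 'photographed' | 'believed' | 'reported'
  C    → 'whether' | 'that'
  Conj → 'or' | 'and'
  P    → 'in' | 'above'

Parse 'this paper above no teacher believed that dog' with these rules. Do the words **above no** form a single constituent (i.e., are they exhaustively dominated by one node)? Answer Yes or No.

No

[S [NP [NP [Det this] [N paper]] [PP [P above] [NP [Det no] [N teacher]]]] [VP [V believed] [NP [Det that] [N dog]]]]
The smallest constituent containing 'above no' is the PP spanning 'above no teacher'; no single node in the tree dominates exactly the given words.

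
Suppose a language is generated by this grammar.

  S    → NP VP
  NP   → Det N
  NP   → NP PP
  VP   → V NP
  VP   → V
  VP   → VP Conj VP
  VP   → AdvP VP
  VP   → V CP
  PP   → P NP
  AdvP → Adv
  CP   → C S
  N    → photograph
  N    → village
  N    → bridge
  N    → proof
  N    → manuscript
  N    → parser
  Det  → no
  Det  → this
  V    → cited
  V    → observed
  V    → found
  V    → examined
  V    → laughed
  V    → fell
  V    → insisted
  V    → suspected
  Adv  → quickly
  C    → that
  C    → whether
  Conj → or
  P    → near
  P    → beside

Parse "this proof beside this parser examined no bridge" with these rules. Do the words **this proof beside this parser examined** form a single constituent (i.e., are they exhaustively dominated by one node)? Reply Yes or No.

No

[S [NP [NP [Det this] [N proof]] [PP [P beside] [NP [Det this] [N parser]]]] [VP [V examined] [NP [Det no] [N bridge]]]]
The smallest constituent containing 'this proof beside this parser examined' is the S spanning 'this proof beside this parser examined no bridge'; no single node in the tree dominates exactly the given words.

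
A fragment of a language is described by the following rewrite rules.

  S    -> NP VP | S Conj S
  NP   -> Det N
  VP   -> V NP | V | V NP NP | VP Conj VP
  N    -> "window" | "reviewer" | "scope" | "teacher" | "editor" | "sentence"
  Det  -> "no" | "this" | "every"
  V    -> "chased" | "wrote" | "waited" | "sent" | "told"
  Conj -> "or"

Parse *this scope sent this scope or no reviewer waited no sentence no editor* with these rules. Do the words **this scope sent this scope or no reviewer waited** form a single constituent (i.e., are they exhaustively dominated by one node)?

[S [S [NP [Det this] [N scope]] [VP [V sent] [NP [Det this] [N scope]]]] [Conj or] [S [NP [Det no] [N reviewer]] [VP [V waited] [NP [Det no] [N sentence]] [NP [Det no] [N editor]]]]]
The smallest constituent containing 'this scope sent this scope or no reviewer waited' is the S spanning 'this scope sent this scope or no reviewer waited no sentence no editor'; no single node in the tree dominates exactly the given words.

No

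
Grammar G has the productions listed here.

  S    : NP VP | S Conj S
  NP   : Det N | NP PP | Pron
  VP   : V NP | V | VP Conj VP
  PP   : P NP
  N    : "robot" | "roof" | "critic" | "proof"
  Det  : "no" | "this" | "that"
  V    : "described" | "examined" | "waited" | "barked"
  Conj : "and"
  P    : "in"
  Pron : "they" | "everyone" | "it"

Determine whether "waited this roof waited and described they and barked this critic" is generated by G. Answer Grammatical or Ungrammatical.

Ungrammatical

For S → NP VP, no prefix of the string parses as an NP. The alternative S rule S → S Conj S likewise has no satisfying split.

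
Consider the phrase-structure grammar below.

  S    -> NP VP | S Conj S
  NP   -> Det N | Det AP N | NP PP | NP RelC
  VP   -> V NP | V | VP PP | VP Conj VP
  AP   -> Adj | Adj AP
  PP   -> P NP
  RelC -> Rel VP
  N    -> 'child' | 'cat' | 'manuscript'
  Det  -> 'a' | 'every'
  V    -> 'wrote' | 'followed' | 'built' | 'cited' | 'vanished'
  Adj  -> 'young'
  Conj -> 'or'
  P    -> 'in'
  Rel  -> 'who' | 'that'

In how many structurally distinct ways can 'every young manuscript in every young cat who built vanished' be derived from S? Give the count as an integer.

The two bracketings:
[S [NP [NP [Det every] [AP [Adj young]] [N manuscript]] [PP [P in] [NP [NP [Det every] [AP [Adj young]] [N cat]] [RelC [Rel who] [VP [V built]]]]]] [VP [V vanished]]]
[S [NP [NP [NP [Det every] [AP [Adj young]] [N manuscript]] [PP [P in] [NP [Det every] [AP [Adj young]] [N cat]]]] [RelC [Rel who] [VP [V built]]]] [VP [V vanished]]]
The trees differ in how a recursive rule is bracketed over the same span.

2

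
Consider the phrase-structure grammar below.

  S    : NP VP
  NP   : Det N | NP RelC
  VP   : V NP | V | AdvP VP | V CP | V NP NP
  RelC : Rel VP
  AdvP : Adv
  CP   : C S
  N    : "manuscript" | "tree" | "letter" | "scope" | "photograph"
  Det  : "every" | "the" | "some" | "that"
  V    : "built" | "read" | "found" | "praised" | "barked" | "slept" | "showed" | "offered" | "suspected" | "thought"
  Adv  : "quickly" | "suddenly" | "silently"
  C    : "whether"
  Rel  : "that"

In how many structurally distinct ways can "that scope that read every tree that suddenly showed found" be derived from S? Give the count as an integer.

The two bracketings:
[S [NP [NP [Det that] [N scope]] [RelC [Rel that] [VP [V read] [NP [NP [Det every] [N tree]] [RelC [Rel that] [VP [AdvP [Adv suddenly]] [VP [V showed]]]]]]]] [VP [V found]]]
[S [NP [NP [NP [Det that] [N scope]] [RelC [Rel that] [VP [V read] [NP [Det every] [N tree]]]]] [RelC [Rel that] [VP [AdvP [Adv suddenly]] [VP [V showed]]]]] [VP [V found]]]
The trees differ in how a recursive rule is bracketed over the same span.

2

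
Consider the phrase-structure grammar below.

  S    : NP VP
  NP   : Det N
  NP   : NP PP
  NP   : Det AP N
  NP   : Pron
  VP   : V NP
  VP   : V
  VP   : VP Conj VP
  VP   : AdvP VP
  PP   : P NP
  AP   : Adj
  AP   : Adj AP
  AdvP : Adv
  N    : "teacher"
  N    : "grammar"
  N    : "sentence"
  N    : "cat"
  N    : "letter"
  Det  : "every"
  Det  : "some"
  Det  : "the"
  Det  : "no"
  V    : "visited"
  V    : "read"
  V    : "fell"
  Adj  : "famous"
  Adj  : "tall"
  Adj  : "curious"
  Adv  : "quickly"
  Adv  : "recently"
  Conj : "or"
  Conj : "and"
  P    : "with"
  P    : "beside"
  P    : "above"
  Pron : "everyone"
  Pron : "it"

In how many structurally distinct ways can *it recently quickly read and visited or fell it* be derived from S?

Two of the 9 distinct bracketings:
[S [NP [Pron it]] [VP [VP [AdvP [Adv recently]] [VP [AdvP [Adv quickly]] [VP [V read]]]] [Conj and] [VP [VP [V visited]] [Conj or] [VP [V fell] [NP [Pron it]]]]]]
[S [NP [Pron it]] [VP [VP [VP [AdvP [Adv recently]] [VP [AdvP [Adv quickly]] [VP [V read]]]] [Conj and] [VP [V visited]]] [Conj or] [VP [V fell] [NP [Pron it]]]]]
The trees differ in how a recursive rule is bracketed over the same span.

9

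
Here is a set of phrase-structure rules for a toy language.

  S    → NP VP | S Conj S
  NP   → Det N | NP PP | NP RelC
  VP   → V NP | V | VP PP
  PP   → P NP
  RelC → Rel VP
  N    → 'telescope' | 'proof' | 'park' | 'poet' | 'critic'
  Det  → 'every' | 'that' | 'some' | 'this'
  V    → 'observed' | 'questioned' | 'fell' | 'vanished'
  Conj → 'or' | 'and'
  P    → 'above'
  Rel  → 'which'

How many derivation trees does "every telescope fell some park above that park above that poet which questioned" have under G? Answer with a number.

9

Two of the 9 distinct bracketings:
[S [NP [Det every] [N telescope]] [VP [V fell] [NP [NP [Det some] [N park]] [PP [P above] [NP [NP [Det that] [N park]] [PP [P above] [NP [NP [Det that] [N poet]] [RelC [Rel which] [VP [V questioned]]]]]]]]]]
[S [NP [Det every] [N telescope]] [VP [V fell] [NP [NP [Det some] [N park]] [PP [P above] [NP [NP [NP [Det that] [N park]] [PP [P above] [NP [Det that] [N poet]]]] [RelC [Rel which] [VP [V questioned]]]]]]]]
The trees differ in how a recursive rule is bracketed over the same span.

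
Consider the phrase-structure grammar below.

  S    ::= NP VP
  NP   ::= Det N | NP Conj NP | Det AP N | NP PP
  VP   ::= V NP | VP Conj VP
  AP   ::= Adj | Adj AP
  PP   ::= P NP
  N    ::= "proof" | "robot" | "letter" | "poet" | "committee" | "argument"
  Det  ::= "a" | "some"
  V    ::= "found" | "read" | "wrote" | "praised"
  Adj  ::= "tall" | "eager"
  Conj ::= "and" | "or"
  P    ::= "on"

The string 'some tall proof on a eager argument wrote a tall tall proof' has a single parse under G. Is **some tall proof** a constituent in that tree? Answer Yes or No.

Yes

[S [NP [NP [Det some] [AP [Adj tall]] [N proof]] [PP [P on] [NP [Det a] [AP [Adj eager]] [N argument]]]] [VP [V wrote] [NP [Det a] [AP [Adj tall] [AP [Adj tall]]] [N proof]]]]
The words 'some tall proof' are exhaustively dominated by a single NP node (built by NP → Det AP N), so they form a constituent.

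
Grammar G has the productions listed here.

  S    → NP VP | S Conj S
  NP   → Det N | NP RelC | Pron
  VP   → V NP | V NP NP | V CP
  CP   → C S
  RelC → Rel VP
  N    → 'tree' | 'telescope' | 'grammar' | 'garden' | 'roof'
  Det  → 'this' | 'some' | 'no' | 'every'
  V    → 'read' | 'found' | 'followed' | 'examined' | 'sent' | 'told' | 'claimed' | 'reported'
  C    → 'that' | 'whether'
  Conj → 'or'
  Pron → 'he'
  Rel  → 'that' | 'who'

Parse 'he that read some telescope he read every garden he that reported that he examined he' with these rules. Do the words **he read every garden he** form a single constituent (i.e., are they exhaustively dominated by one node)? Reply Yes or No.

[S [NP [NP [Pron he]] [RelC [Rel that] [VP [V read] [NP [Det some] [N telescope]] [NP [Pron he]]]]] [VP [V read] [NP [Det every] [N garden]] [NP [NP [Pron he]] [RelC [Rel that] [VP [V reported] [CP [C that] [S [NP [Pron he]] [VP [V examined] [NP [Pron he]]]]]]]]]]
The smallest constituent containing 'he read every garden he' is the S spanning 'he that read some telescope he read every garden he that reported that he examined he'; no single node in the tree dominates exactly the given words.

No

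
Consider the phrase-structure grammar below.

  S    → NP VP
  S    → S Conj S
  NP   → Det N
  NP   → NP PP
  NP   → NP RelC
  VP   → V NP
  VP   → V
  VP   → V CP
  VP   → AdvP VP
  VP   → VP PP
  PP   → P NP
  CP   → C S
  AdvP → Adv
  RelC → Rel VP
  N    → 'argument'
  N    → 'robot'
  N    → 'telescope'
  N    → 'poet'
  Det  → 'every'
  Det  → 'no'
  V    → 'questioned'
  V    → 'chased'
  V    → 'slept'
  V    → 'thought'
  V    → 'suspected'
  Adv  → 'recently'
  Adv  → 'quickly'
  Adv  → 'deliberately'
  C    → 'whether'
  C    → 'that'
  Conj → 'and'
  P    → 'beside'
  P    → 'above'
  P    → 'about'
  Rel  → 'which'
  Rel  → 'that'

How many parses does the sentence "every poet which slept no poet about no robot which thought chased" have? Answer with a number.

Two of the 7 distinct bracketings:
[S [NP [NP [NP [Det every] [N poet]] [RelC [Rel which] [VP [V slept] [NP [Det no] [N poet]]]]] [PP [P about] [NP [NP [Det no] [N robot]] [RelC [Rel which] [VP [V thought]]]]]] [VP [V chased]]]
[S [NP [NP [Det every] [N poet]] [RelC [Rel which] [VP [V slept] [NP [NP [Det no] [N poet]] [PP [P about] [NP [NP [Det no] [N robot]] [RelC [Rel which] [VP [V thought]]]]]]]]] [VP [V chased]]]
The trees differ in how a recursive rule is bracketed over the same span.

7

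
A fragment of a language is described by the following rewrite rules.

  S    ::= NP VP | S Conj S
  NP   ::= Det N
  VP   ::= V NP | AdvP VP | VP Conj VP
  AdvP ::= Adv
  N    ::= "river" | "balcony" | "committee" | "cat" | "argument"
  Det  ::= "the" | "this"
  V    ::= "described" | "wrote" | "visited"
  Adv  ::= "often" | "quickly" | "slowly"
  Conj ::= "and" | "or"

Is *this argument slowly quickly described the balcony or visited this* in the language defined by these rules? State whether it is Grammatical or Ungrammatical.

Ungrammatical

For S → NP VP, the only prefix that parses as NP is 'this argument', but the remainder 'slowly quickly described the balcony or visited this' is not a VP under these rules. The alternative S rule S → S Conj S likewise has no satisfying split.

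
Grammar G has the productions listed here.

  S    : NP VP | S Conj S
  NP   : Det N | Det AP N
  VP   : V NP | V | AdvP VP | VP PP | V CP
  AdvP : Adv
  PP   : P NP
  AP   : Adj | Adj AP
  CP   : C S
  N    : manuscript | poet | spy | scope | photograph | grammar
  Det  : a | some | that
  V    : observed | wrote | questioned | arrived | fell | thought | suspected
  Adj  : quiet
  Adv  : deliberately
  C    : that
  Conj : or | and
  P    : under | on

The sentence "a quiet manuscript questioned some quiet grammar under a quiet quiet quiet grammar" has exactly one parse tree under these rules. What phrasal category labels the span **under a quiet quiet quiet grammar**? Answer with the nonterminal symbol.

PP

S
  NP
    Det: a
    AP
      Adj: quiet
    N: manuscript
  VP
    VP
      V: questioned
      NP
        Det: some
        AP
          Adj: quiet
        N: grammar
    PP
      P: under
      NP
        Det: a
        AP
          Adj: quiet
          AP
            Adj: quiet
            AP
              Adj: quiet
        N: grammar
The span 'under a quiet quiet quiet grammar' is the PP node built by PP → P NP.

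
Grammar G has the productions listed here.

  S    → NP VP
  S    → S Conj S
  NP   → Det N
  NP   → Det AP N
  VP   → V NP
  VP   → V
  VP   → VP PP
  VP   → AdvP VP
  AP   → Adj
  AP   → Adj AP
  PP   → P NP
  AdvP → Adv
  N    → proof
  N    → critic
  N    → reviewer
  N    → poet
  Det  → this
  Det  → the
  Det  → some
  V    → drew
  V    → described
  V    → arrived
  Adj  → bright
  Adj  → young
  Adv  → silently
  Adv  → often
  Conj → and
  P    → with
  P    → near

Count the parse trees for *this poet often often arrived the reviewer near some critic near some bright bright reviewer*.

Two of the 6 distinct bracketings:
[S [NP [Det this] [N poet]] [VP [VP [VP [AdvP [Adv often]] [VP [AdvP [Adv often]] [VP [V arrived] [NP [Det the] [N reviewer]]]]] [PP [P near] [NP [Det some] [N critic]]]] [PP [P near] [NP [Det some] [AP [Adj bright] [AP [Adj bright]]] [N reviewer]]]]]
[S [NP [Det this] [N poet]] [VP [VP [AdvP [Adv often]] [VP [VP [AdvP [Adv often]] [VP [V arrived] [NP [Det the] [N reviewer]]]] [PP [P near] [NP [Det some] [N critic]]]]] [PP [P near] [NP [Det some] [AP [Adj bright] [AP [Adj bright]]] [N reviewer]]]]]
The trees differ in how a recursive rule is bracketed over the same span.

6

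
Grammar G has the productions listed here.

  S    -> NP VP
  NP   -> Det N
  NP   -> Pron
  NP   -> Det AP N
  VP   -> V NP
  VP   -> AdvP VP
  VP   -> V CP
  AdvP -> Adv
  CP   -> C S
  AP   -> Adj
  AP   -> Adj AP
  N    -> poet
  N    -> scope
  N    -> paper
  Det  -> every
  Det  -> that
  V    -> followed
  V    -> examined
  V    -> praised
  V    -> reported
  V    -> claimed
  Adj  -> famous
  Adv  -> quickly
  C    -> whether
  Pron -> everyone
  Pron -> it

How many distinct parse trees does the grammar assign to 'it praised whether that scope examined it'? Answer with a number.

[S [NP [Pron it]] [VP [V praised] [CP [C whether] [S [NP [Det that] [N scope]] [VP [V examined] [NP [Pron it]]]]]]]
No rule offers an alternative attachment or grouping for any span, so this is the only derivation.

1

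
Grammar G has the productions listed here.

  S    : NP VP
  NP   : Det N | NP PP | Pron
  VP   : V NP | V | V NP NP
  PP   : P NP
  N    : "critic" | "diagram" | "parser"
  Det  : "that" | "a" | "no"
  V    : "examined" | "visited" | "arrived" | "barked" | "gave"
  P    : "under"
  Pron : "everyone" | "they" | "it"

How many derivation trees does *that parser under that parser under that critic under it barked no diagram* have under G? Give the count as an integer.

5

Two of the 5 distinct bracketings:
[S [NP [NP [Det that] [N parser]] [PP [P under] [NP [NP [Det that] [N parser]] [PP [P under] [NP [NP [Det that] [N critic]] [PP [P under] [NP [Pron it]]]]]]]] [VP [V barked] [NP [Det no] [N diagram]]]]
[S [NP [NP [Det that] [N parser]] [PP [P under] [NP [NP [NP [Det that] [N parser]] [PP [P under] [NP [Det that] [N critic]]]] [PP [P under] [NP [Pron it]]]]]] [VP [V barked] [NP [Det no] [N diagram]]]]
The trees differ in how a recursive rule is bracketed over the same span.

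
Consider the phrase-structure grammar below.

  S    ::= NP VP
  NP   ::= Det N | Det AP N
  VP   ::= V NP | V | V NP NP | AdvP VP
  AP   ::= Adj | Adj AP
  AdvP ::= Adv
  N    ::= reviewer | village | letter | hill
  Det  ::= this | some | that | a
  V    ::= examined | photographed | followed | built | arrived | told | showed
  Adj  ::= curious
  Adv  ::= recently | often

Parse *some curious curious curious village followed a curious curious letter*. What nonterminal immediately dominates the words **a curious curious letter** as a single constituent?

NP

S
  NP
    Det: some
    AP
      Adj: curious
      AP
        Adj: curious
        AP
          Adj: curious
    N: village
  VP
    V: followed
    NP
      Det: a
      AP
        Adj: curious
        AP
          Adj: curious
      N: letter
The span 'a curious curious letter' is the NP node built by NP → Det AP N.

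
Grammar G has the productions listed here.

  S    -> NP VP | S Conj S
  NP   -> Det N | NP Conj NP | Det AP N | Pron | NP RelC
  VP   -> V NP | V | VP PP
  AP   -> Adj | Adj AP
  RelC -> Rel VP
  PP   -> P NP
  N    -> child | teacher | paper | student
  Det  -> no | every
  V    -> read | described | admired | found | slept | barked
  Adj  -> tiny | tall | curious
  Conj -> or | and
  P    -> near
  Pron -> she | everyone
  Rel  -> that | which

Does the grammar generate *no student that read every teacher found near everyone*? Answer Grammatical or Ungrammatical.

Grammatical

[S [NP [NP [Det no] [N student]] [RelC [Rel that] [VP [V read] [NP [Det every] [N teacher]]]]] [VP [VP [V found]] [PP [P near] [NP [Pron everyone]]]]]
Each bracket corresponds to one application of a listed rule, so the string is derivable from S.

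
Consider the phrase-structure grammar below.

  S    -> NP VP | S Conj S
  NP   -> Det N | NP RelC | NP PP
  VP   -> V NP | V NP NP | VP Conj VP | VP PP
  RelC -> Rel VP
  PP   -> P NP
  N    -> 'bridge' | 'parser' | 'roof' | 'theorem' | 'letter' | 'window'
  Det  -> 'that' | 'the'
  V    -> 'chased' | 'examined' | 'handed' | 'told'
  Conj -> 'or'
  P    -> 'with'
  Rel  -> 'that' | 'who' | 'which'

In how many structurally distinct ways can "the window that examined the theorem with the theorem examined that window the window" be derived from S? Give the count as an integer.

3

Two of the 3 distinct bracketings:
[S [NP [NP [Det the] [N window]] [RelC [Rel that] [VP [V examined] [NP [NP [Det the] [N theorem]] [PP [P with] [NP [Det the] [N theorem]]]]]]] [VP [V examined] [NP [Det that] [N window]] [NP [Det the] [N window]]]]
[S [NP [NP [Det the] [N window]] [RelC [Rel that] [VP [VP [V examined] [NP [Det the] [N theorem]]] [PP [P with] [NP [Det the] [N theorem]]]]]] [VP [V examined] [NP [Det that] [N window]] [NP [Det the] [N window]]]]
The difference turns on whether NP → NP PP is used at the relevant span, versus an alternative expansion of NP.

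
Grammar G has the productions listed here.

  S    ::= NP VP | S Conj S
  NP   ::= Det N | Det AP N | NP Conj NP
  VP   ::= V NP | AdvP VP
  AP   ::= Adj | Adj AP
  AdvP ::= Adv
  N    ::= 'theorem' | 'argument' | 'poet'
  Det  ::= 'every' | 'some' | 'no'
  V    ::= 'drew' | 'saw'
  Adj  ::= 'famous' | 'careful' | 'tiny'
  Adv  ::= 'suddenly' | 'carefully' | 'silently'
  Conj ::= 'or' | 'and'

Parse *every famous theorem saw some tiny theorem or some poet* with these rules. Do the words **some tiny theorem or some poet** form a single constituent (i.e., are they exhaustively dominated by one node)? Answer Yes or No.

Yes

[S [NP [Det every] [AP [Adj famous]] [N theorem]] [VP [V saw] [NP [NP [Det some] [AP [Adj tiny]] [N theorem]] [Conj or] [NP [Det some] [N poet]]]]]
The words 'some tiny theorem or some poet' are exhaustively dominated by a single NP node (built by NP → NP Conj NP), so they form a constituent.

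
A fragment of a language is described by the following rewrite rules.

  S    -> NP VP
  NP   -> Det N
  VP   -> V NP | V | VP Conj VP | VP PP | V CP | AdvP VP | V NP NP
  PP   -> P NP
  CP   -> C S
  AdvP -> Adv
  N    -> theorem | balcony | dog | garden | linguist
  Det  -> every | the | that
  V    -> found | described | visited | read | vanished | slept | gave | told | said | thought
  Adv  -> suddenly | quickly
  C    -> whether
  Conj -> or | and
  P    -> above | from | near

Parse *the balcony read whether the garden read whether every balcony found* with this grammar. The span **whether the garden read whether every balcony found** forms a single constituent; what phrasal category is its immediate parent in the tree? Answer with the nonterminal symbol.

VP

S
  NP
    Det: the
    N: balcony
  VP
    V: read
    CP
      C: whether
      S
        NP
          Det: the
          N: garden
        VP
          V: read
          CP
            C: whether
            S
              NP
                Det: every
                N: balcony
              VP
                V: found
The span 'whether the garden read whether every balcony found' is the CP node built by CP → C S.
Its mother is the VP built by VP → V CP.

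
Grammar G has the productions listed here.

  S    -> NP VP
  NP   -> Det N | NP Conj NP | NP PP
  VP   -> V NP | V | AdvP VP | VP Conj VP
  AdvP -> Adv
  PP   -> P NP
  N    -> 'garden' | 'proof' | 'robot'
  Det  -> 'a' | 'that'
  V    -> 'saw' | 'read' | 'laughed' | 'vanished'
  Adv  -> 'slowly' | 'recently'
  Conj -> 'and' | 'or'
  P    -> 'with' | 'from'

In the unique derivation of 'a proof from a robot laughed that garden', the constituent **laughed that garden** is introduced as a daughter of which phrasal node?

[S [NP [NP [Det a] [N proof]] [PP [P from] [NP [Det a] [N robot]]]] [VP [V laughed] [NP [Det that] [N garden]]]]
The span 'laughed that garden' is the VP node built by VP → V NP.
Its mother is the S built by S → NP VP.

S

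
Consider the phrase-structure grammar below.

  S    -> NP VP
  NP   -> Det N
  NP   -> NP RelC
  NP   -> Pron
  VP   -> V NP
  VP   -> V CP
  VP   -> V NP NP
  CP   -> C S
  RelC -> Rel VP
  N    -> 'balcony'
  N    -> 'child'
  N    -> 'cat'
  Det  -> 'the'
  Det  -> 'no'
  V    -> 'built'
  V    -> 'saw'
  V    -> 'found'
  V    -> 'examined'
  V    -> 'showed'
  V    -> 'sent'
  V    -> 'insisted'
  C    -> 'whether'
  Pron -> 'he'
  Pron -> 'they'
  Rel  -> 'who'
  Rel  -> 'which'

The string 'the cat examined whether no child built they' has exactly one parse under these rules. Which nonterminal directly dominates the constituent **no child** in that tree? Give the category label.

[S [NP [Det the] [N cat]] [VP [V examined] [CP [C whether] [S [NP [Det no] [N child]] [VP [V built] [NP [Pron they]]]]]]]
The span 'no child' is the NP node built by NP → Det N.
Its mother is the S built by S → NP VP.

S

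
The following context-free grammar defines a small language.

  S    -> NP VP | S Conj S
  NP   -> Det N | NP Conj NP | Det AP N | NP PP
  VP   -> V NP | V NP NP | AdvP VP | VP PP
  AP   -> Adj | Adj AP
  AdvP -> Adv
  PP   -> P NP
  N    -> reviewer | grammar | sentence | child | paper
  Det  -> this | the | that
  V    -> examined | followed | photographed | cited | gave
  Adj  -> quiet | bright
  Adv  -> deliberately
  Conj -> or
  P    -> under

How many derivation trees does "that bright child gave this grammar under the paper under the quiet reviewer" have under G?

5

Two of the 5 distinct bracketings:
[S [NP [Det that] [AP [Adj bright]] [N child]] [VP [V gave] [NP [NP [Det this] [N grammar]] [PP [P under] [NP [NP [Det the] [N paper]] [PP [P under] [NP [Det the] [AP [Adj quiet]] [N reviewer]]]]]]]]
[S [NP [Det that] [AP [Adj bright]] [N child]] [VP [V gave] [NP [NP [NP [Det this] [N grammar]] [PP [P under] [NP [Det the] [N paper]]]] [PP [P under] [NP [Det the] [AP [Adj quiet]] [N reviewer]]]]]]
The trees differ in how a recursive rule is bracketed over the same span.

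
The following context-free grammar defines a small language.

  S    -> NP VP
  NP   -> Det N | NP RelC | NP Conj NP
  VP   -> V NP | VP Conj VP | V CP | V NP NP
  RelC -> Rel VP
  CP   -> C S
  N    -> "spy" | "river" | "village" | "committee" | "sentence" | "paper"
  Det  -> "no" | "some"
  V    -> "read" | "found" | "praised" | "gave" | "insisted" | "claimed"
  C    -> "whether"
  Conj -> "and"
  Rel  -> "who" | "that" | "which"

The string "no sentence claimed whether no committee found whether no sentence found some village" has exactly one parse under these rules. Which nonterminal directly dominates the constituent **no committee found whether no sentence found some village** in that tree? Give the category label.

S
  NP
    Det: no
    N: sentence
  VP
    V: claimed
    CP
      C: whether
      S
        NP
          Det: no
          N: committee
        VP
          V: found
          CP
            C: whether
            S
              NP
                Det: no
                N: sentence
              VP
                V: found
                NP
                  Det: some
                  N: village
The span 'no committee found whether no sentence found some village' is the S node built by S → NP VP.
Its mother is the CP built by CP → C S.

CP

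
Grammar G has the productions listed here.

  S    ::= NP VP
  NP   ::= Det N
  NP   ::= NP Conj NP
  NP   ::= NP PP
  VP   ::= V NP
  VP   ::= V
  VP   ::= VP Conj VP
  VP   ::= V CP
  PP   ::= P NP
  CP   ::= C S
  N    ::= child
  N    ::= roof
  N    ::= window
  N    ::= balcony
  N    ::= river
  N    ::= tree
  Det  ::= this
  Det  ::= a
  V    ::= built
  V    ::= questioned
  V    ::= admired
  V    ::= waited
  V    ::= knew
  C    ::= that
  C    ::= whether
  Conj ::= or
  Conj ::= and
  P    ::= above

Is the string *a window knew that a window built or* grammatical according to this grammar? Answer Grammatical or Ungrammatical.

Ungrammatical

For S → NP VP, the only prefix that parses as NP is 'a window', but the remainder 'knew that a window built or' is not a VP under these rules.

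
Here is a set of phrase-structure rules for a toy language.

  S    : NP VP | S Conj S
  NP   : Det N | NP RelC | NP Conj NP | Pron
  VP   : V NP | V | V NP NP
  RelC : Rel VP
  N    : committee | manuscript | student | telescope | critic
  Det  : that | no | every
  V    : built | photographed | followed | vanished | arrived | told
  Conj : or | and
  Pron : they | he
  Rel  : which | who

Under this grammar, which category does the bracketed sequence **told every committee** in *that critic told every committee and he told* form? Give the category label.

[S [S [NP [Det that] [N critic]] [VP [V told] [NP [Det every] [N committee]]]] [Conj and] [S [NP [Pron he]] [VP [V told]]]]
The span 'told every committee' is the VP node built by VP → V NP.

VP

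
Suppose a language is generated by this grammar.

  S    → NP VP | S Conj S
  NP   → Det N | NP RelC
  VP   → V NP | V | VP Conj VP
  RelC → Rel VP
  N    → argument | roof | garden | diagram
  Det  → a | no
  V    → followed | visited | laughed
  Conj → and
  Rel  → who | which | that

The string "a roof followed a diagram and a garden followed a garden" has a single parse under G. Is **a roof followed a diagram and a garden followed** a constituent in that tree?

No

[S [S [NP [Det a] [N roof]] [VP [V followed] [NP [Det a] [N diagram]]]] [Conj and] [S [NP [Det a] [N garden]] [VP [V followed] [NP [Det a] [N garden]]]]]
The smallest constituent containing 'a roof followed a diagram and a garden followed' is the S spanning 'a roof followed a diagram and a garden followed a garden'; no single node in the tree dominates exactly the given words.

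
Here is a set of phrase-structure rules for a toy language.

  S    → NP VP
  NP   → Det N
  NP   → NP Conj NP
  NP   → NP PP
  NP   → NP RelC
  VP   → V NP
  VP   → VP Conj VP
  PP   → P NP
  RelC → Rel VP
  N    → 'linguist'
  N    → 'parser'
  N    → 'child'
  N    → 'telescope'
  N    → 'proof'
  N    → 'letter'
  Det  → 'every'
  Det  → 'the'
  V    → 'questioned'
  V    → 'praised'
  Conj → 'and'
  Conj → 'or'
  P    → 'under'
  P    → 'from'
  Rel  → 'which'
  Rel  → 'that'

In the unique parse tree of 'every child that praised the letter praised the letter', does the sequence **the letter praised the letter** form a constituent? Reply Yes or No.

No

[S [NP [NP [Det every] [N child]] [RelC [Rel that] [VP [V praised] [NP [Det the] [N letter]]]]] [VP [V praised] [NP [Det the] [N letter]]]]
The smallest constituent containing 'the letter praised the letter' is the S spanning 'every child that praised the letter praised the letter'; no single node in the tree dominates exactly the given words.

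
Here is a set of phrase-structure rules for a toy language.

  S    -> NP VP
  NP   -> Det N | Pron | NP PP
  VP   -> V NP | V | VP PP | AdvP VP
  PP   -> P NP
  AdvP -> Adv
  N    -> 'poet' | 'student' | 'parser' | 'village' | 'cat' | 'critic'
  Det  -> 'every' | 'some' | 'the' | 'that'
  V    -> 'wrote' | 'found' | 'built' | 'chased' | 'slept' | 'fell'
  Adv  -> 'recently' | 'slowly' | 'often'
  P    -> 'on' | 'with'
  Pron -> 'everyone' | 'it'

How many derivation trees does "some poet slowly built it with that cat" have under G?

3

Two of the 3 distinct bracketings:
[S [NP [Det some] [N poet]] [VP [VP [AdvP [Adv slowly]] [VP [V built] [NP [Pron it]]]] [PP [P with] [NP [Det that] [N cat]]]]]
[S [NP [Det some] [N poet]] [VP [AdvP [Adv slowly]] [VP [V built] [NP [NP [Pron it]] [PP [P with] [NP [Det that] [N cat]]]]]]]
The difference turns on whether NP → NP PP is used at the relevant span, versus an alternative expansion of NP.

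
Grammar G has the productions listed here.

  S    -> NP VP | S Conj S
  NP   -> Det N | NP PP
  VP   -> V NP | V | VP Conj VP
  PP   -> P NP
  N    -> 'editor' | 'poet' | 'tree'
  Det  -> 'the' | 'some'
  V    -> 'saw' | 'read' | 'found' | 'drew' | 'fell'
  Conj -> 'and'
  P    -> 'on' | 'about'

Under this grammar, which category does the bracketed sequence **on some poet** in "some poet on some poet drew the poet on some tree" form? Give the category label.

PP

S
  NP
    NP
      Det: some
      N: poet
    PP
      P: on
      NP
        Det: some
        N: poet
  VP
    V: drew
    NP
      NP
        Det: the
        N: poet
      PP
        P: on
        NP
          Det: some
          N: tree
The span 'on some poet' is the PP node built by PP → P NP.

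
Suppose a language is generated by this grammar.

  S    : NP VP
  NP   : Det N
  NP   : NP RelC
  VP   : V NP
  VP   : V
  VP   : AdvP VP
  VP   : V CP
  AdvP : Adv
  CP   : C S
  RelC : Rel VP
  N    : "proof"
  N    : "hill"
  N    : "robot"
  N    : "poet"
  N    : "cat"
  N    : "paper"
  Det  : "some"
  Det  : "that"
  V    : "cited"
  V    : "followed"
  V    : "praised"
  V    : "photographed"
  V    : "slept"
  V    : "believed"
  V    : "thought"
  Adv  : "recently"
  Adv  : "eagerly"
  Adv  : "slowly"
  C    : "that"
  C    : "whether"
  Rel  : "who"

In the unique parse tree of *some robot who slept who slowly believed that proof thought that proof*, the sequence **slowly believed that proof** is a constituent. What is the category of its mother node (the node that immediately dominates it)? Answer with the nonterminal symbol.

RelC

[S [NP [NP [NP [Det some] [N robot]] [RelC [Rel who] [VP [V slept]]]] [RelC [Rel who] [VP [AdvP [Adv slowly]] [VP [V believed] [NP [Det that] [N proof]]]]]] [VP [V thought] [NP [Det that] [N proof]]]]
The span 'slowly believed that proof' is the VP node built by VP → AdvP VP.
Its mother is the RelC built by RelC → Rel VP.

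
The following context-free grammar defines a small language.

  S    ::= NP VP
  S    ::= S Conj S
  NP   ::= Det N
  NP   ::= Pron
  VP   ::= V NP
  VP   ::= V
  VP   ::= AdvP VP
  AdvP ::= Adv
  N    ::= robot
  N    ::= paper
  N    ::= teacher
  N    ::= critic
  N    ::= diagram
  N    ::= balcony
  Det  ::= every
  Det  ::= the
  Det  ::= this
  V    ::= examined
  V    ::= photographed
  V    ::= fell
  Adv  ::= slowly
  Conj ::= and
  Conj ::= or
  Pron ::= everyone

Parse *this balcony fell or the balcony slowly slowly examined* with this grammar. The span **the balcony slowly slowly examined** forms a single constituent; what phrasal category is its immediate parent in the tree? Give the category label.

S
  S
    NP
      Det: this
      N: balcony
    VP
      V: fell
  Conj: or
  S
    NP
      Det: the
      N: balcony
    VP
      AdvP
        Adv: slowly
      VP
        AdvP
          Adv: slowly
        VP
          V: examined
The span 'the balcony slowly slowly examined' is the S node built by S → NP VP.
Its mother is the S built by S → S Conj S.

S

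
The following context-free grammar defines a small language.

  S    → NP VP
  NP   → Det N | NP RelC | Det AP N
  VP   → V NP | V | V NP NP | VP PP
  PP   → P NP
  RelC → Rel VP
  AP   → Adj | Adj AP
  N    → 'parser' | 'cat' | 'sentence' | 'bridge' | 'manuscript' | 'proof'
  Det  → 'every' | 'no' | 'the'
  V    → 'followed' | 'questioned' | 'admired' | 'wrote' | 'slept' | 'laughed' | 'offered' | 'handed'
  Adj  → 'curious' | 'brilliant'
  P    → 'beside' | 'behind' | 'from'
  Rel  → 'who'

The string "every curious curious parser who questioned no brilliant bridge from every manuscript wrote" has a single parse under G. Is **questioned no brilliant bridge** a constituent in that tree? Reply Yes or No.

[S [NP [NP [Det every] [AP [Adj curious] [AP [Adj curious]]] [N parser]] [RelC [Rel who] [VP [VP [V questioned] [NP [Det no] [AP [Adj brilliant]] [N bridge]]] [PP [P from] [NP [Det every] [N manuscript]]]]]] [VP [V wrote]]]
The words 'questioned no brilliant bridge' are exhaustively dominated by a single VP node (built by VP → V NP), so they form a constituent.

Yes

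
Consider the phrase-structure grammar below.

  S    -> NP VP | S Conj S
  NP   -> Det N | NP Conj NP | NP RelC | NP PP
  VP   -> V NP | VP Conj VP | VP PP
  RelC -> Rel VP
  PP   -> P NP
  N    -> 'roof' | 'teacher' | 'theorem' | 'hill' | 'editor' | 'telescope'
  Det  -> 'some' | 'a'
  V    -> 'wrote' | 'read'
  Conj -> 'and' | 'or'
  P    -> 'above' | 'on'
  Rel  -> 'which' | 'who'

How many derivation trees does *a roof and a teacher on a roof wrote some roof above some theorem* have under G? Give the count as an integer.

4

Two of the 4 distinct bracketings:
[S [NP [NP [Det a] [N roof]] [Conj and] [NP [NP [Det a] [N teacher]] [PP [P on] [NP [Det a] [N roof]]]]] [VP [V wrote] [NP [NP [Det some] [N roof]] [PP [P above] [NP [Det some] [N theorem]]]]]]
[S [NP [NP [Det a] [N roof]] [Conj and] [NP [NP [Det a] [N teacher]] [PP [P on] [NP [Det a] [N roof]]]]] [VP [VP [V wrote] [NP [Det some] [N roof]]] [PP [P above] [NP [Det some] [N theorem]]]]]
The difference turns on whether VP → VP PP is used at the relevant span, versus an alternative expansion of VP.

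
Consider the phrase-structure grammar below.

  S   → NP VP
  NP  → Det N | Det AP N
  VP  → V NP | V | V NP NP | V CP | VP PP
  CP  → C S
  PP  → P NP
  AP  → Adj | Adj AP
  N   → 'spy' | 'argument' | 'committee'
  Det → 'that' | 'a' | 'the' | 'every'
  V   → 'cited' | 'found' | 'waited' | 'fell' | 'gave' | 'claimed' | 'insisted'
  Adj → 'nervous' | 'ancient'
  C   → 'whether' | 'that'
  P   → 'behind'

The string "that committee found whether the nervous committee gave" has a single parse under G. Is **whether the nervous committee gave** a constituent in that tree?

[S [NP [Det that] [N committee]] [VP [V found] [CP [C whether] [S [NP [Det the] [AP [Adj nervous]] [N committee]] [VP [V gave]]]]]]
The words 'whether the nervous committee gave' are exhaustively dominated by a single CP node (built by CP → C S), so they form a constituent.

Yes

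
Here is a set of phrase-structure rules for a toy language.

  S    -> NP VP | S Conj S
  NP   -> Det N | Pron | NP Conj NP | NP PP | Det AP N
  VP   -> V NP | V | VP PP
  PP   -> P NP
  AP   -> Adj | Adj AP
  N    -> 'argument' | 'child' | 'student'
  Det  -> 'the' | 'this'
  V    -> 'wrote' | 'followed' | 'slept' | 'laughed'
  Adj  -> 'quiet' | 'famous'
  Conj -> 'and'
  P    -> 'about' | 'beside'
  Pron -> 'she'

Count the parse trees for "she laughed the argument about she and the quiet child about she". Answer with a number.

10

Two of the 10 distinct bracketings:
[S [NP [Pron she]] [VP [V laughed] [NP [NP [NP [Det the] [N argument]] [PP [P about] [NP [Pron she]]]] [Conj and] [NP [NP [Det the] [AP [Adj quiet]] [N child]] [PP [P about] [NP [Pron she]]]]]]]
[S [NP [Pron she]] [VP [V laughed] [NP [NP [Det the] [N argument]] [PP [P about] [NP [NP [Pron she]] [Conj and] [NP [NP [Det the] [AP [Adj quiet]] [N child]] [PP [P about] [NP [Pron she]]]]]]]]]
The trees differ in how a recursive rule is bracketed over the same span.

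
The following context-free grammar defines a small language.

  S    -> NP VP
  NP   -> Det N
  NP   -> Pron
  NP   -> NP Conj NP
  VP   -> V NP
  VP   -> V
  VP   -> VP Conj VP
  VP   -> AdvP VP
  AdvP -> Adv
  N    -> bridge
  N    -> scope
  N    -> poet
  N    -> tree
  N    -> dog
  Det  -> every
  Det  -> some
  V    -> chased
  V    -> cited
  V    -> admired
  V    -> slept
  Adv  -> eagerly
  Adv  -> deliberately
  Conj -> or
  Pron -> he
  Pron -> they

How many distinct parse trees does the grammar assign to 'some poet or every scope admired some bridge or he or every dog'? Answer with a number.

2

The two bracketings:
[S [NP [NP [Det some] [N poet]] [Conj or] [NP [Det every] [N scope]]] [VP [V admired] [NP [NP [Det some] [N bridge]] [Conj or] [NP [NP [Pron he]] [Conj or] [NP [Det every] [N dog]]]]]]
[S [NP [NP [Det some] [N poet]] [Conj or] [NP [Det every] [N scope]]] [VP [V admired] [NP [NP [NP [Det some] [N bridge]] [Conj or] [NP [Pron he]]] [Conj or] [NP [Det every] [N dog]]]]]
The trees differ in how a recursive rule is bracketed over the same span.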